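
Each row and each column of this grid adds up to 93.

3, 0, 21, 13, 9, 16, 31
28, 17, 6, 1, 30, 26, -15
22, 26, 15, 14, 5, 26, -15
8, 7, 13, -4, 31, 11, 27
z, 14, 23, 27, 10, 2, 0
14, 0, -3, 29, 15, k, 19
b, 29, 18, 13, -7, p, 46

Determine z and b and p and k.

z = 17, b = 1, p = -7, k = 19

Row 6 has 14 + 0 − 3 + 29 + 15 + 19 = 74; the blank must be 93 − 74 = 19.
Row 5 has 14 + 23 + 27 + 10 + 2 + 0 = 76; the blank must be 93 − 76 = 17.
Column 6 has 16 + 26 + 26 + 11 + 2 + 19 = 100; the blank must be 93 − 100 = -7.
Row 7 has 29 + 18 + 13 − 7 − 7 + 46 = 92; the blank must be 93 − 92 = 1.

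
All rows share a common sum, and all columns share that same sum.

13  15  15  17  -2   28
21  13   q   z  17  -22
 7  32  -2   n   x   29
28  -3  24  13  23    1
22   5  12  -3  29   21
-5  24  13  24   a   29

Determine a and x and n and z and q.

a = 1, x = 18, n = 2, z = 33, q = 24

Rows 1 and 4 both sum to 86, so that's the common total.
Column 3: 15 − 2 + 24 + 12 + 13 = 62, so its missing entry is 86 − 62 = 24.
Row 6: -5 + 24 + 13 + 24 + 29 = 85, so its missing entry is 86 − 85 = 1.
Column 5: -2 + 17 + 23 + 29 + 1 = 68, so its missing entry is 86 − 68 = 18.
Row 3: 7 + 32 − 2 + 18 + 29 = 84, so its missing entry is 86 − 84 = 2.
Row 2: 21 + 13 + 24 + 17 − 22 = 53, so its missing entry is 86 − 53 = 33.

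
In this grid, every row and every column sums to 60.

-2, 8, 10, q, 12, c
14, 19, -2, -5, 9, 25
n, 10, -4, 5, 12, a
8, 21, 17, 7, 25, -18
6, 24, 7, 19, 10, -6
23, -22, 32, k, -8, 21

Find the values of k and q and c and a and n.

k = 14, q = 20, c = 12, a = 26, n = 11

Column 1 has -2 + 14 + 8 + 6 + 23 = 49; the blank must be 60 − 49 = 11.
Row 6 has 23 − 22 + 32 − 8 + 21 = 46; the blank must be 60 − 46 = 14.
Column 4 has -5 + 5 + 7 + 19 + 14 = 40; the blank must be 60 − 40 = 20.
Row 1 has -2 + 8 + 10 + 20 + 12 = 48; the blank must be 60 − 48 = 12.
Row 3 has 11 + 10 − 4 + 5 + 12 = 34; the blank must be 60 − 34 = 26.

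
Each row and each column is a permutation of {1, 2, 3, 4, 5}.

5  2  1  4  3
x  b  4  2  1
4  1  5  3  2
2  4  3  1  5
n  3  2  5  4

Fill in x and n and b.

For row 2, column 2: column 2 already has {1, 2, 3, 4}; that leaves 5.
Cell (2,1): row 2 already has {1, 2, 4, 5} → 3.
For row 5, column 1: row 5 already has {2, 3, 4, 5}; that leaves 1.

x = 3, n = 1, b = 5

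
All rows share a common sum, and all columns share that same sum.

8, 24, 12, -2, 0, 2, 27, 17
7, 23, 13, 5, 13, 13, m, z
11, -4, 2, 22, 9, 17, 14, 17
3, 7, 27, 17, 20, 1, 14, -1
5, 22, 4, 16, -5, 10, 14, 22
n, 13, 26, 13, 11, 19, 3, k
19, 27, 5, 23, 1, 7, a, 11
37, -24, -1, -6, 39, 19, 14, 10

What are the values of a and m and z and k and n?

Rows 1 and 3 both sum to 88, so that's the common total.
Column 1: 8 + 7 + 11 + 3 + 5 + 19 + 37 = 90, so its missing entry is 88 − 90 = -2.
Row 6: -2 + 13 + 26 + 13 + 11 + 19 + 3 = 83, so its missing entry is 88 − 83 = 5.
Column 8: 17 + 17 − 1 + 22 + 5 + 11 + 10 = 81, so its missing entry is 88 − 81 = 7.
Row 7: 19 + 27 + 5 + 23 + 1 + 7 + 11 = 93, so its missing entry is 88 − 93 = -5.
Row 2: 7 + 23 + 13 + 5 + 13 + 13 + 7 = 81, so its missing entry is 88 − 81 = 7.

a = -5, m = 7, z = 7, k = 5, n = -2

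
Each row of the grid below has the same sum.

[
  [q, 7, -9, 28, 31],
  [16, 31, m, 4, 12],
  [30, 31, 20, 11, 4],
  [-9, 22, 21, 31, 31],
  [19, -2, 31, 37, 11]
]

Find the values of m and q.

m = 33, q = 39

The complete rows each total 96.
Row 2 is missing 96 − 63 = 33 (since 16 + 31 + 4 + 12 = 63).
Row 1 is missing 96 − 57 = 39 (since 7 − 9 + 28 + 31 = 57).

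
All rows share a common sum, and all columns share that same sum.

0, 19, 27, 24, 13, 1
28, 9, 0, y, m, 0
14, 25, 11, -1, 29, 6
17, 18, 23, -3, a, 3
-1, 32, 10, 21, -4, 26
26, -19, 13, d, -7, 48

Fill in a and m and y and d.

Rows 1 and 3 both sum to 84, so that's the common total.
The known cells in row 6 total 61, leaving 84 − 61 = 23 for the blank.
The known cells in column 4 total 64, leaving 84 − 64 = 20 for the blank.
The known cells in row 4 total 58, leaving 84 − 58 = 26 for the blank.
The known cells in row 2 total 57, leaving 84 − 57 = 27 for the blank.

a = 26, m = 27, y = 20, d = 23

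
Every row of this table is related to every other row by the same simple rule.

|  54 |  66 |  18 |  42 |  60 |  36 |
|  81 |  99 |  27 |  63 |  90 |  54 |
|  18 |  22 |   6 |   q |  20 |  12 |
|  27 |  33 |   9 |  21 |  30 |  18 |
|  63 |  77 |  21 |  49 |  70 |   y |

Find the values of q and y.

Each row is a constant multiple of every other row — this is a multiplication table with the headers hidden.
Row 3 is 20/60 = 1/3 times row 1, so its entry in column 4 is 42 × 1/3 = 14.
Row 5 is 70/60 = 7/6 times row 1, so its entry in column 6 is 36 × 7/6 = 42.

q = 14, y = 42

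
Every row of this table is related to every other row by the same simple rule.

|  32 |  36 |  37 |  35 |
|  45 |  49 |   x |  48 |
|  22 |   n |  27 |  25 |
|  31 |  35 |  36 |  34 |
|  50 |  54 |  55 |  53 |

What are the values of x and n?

The difference between any two rows is the same in every column — this is an addition table with the headers hidden.
Row 2 minus row 1 is 45 − 32 = 13, so its entry in column 3 is 37 + 13 = 50.
Row 3 minus row 1 is 22 − 32 = -10, so its entry in column 2 is 36 + (-10) = 26.

x = 50, n = 26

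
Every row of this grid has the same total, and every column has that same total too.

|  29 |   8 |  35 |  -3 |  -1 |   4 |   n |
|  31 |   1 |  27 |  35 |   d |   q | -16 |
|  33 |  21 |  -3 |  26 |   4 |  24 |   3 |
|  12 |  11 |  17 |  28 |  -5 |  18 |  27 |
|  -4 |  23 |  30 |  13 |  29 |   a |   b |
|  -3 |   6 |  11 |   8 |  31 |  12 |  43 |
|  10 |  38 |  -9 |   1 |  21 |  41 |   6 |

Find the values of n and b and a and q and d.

Rows 3 and 4 both sum to 108, so that's the common total.
The known cells in column 5 total 79, leaving 108 − 79 = 29 for the blank.
The known cells in row 2 total 107, leaving 108 − 107 = 1 for the blank.
The known cells in row 1 total 72, leaving 108 − 72 = 36 for the blank.
The known cells in column 7 total 99, leaving 108 − 99 = 9 for the blank.
The known cells in row 5 total 100, leaving 108 − 100 = 8 for the blank.

n = 36, b = 9, a = 8, q = 1, d = 29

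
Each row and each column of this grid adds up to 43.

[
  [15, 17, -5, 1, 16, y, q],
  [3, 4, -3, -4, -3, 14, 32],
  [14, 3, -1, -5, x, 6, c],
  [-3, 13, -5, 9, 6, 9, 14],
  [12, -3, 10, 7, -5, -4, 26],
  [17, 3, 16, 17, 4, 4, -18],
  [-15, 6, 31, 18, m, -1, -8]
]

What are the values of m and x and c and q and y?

Row 7 has -15 + 6 + 31 + 18 − 1 − 8 = 31; the blank must be 43 − 31 = 12.
Column 5 has 16 − 3 + 6 − 5 + 4 + 12 = 30; the blank must be 43 − 30 = 13.
Row 3 has 14 + 3 − 1 − 5 + 13 + 6 = 30; the blank must be 43 − 30 = 13.
Column 7 has 32 + 13 + 14 + 26 − 18 − 8 = 59; the blank must be 43 − 59 = -16.
Row 1 has 15 + 17 − 5 + 1 + 16 − 16 = 28; the blank must be 43 − 28 = 15.

m = 12, x = 13, c = 13, q = -16, y = 15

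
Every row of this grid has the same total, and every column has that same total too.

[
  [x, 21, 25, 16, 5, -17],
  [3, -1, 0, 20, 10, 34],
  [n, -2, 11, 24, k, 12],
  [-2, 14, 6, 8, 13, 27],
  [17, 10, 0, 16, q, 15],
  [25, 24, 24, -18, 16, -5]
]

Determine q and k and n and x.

q = 8, k = 14, n = 7, x = 16

Rows 2 and 4 both sum to 66, so that's the common total.
Row 5 has 17 + 10 + 0 + 16 + 15 = 58; the blank must be 66 − 58 = 8.
Column 5 has 5 + 10 + 13 + 8 + 16 = 52; the blank must be 66 − 52 = 14.
Row 3 has -2 + 11 + 24 + 14 + 12 = 59; the blank must be 66 − 59 = 7.
Row 1 has 21 + 25 + 16 + 5 − 17 = 50; the blank must be 66 − 50 = 16.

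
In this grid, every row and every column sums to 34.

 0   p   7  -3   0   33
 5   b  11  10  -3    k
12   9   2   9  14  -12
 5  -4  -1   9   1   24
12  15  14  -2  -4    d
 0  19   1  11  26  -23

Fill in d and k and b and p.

Row 1 has 0 + 7 − 3 + 0 + 33 = 37; the blank must be 34 − 37 = -3.
Column 2 has -3 + 9 − 4 + 15 + 19 = 36; the blank must be 34 − 36 = -2.
Row 5 has 12 + 15 + 14 − 2 − 4 = 35; the blank must be 34 − 35 = -1.
Row 2 has 5 − 2 + 11 + 10 − 3 = 21; the blank must be 34 − 21 = 13.

d = -1, k = 13, b = -2, p = -3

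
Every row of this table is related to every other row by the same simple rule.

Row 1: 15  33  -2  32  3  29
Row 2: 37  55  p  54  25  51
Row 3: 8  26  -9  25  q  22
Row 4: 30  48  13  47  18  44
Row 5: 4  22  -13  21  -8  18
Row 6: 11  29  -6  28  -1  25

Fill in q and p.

q = -4, p = 20

The difference between any two rows is the same in every column — this is an addition table with the headers hidden.
Row 3 minus row 1 is 25 − 32 = -7, so its entry in column 5 is 3 + (-7) = -4.
Row 2 minus row 1 is 54 − 32 = 22, so its entry in column 3 is -2 + 22 = 20.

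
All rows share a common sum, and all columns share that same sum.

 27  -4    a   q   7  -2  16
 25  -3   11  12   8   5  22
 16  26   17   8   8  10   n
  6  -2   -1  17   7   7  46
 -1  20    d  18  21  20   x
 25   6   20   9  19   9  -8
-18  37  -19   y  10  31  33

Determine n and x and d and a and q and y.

n = -5, x = -24, d = 26, a = 26, q = 10, y = 6

Rows 2 and 4 both sum to 80, so that's the common total.
Row 3: 16 + 26 + 17 + 8 + 8 + 10 = 85, so its missing entry is 80 − 85 = -5.
Column 7: 16 + 22 − 5 + 46 − 8 + 33 = 104, so its missing entry is 80 − 104 = -24.
Row 5: -1 + 20 + 18 + 21 + 20 − 24 = 54, so its missing entry is 80 − 54 = 26.
Column 3: 11 + 17 − 1 + 26 + 20 − 19 = 54, so its missing entry is 80 − 54 = 26.
Row 1: 27 − 4 + 26 + 7 − 2 + 16 = 70, so its missing entry is 80 − 70 = 10.
Row 7: -18 + 37 − 19 + 10 + 31 + 33 = 74, so its missing entry is 80 − 74 = 6.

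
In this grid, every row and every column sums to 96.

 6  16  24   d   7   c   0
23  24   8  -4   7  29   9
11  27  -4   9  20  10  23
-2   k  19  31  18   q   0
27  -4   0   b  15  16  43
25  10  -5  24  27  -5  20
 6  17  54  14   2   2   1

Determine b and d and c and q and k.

b = -1, d = 23, c = 20, q = 24, k = 6

Row 5: 27 − 4 + 0 + 15 + 16 + 43 = 97, so its missing entry is 96 − 97 = -1.
Column 2: 16 + 24 + 27 − 4 + 10 + 17 = 90, so its missing entry is 96 − 90 = 6.
Column 4: -4 + 9 + 31 − 1 + 24 + 14 = 73, so its missing entry is 96 − 73 = 23.
Row 1: 6 + 16 + 24 + 23 + 7 + 0 = 76, so its missing entry is 96 − 76 = 20.
Row 4: -2 + 6 + 19 + 31 + 18 + 0 = 72, so its missing entry is 96 − 72 = 24.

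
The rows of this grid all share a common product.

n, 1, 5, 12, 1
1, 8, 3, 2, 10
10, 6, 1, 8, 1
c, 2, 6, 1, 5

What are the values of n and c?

Rows 2 and 3 each multiply to 480, so every row has product 480.
Row 1: 1×5×12×1 = 60, so the missing entry is 480 ÷ 60 = 8.
Row 4: 2×6×1×5 = 60, so the missing entry is 480 ÷ 60 = 8.

n = 8, c = 8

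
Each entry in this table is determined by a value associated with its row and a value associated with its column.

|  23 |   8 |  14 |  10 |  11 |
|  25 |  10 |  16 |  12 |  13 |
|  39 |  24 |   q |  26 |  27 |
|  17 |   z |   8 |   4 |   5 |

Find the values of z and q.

z = 2, q = 30

The difference between any two rows is the same in every column — this is an addition table with the headers hidden.
Row 4 minus row 1 is 17 − 23 = -6, so its entry in column 2 is 8 + (-6) = 2.
Row 3 minus row 1 is 39 − 23 = 16, so its entry in column 3 is 14 + 16 = 30.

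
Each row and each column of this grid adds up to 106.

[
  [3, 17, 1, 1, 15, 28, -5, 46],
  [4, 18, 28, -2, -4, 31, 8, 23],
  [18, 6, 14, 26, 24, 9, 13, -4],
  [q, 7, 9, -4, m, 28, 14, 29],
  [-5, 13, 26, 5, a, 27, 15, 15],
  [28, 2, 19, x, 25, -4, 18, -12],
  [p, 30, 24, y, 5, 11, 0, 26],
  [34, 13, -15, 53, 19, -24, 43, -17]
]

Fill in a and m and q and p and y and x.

Row 5: -5 + 13 + 26 + 5 + 27 + 15 + 15 = 96, so its missing entry is 106 − 96 = 10.
Column 5: 15 − 4 + 24 + 10 + 25 + 5 + 19 = 94, so its missing entry is 106 − 94 = 12.
Row 4: 7 + 9 − 4 + 12 + 28 + 14 + 29 = 95, so its missing entry is 106 − 95 = 11.
Column 1: 3 + 4 + 18 + 11 − 5 + 28 + 34 = 93, so its missing entry is 106 − 93 = 13.
Row 6: 28 + 2 + 19 + 25 − 4 + 18 − 12 = 76, so its missing entry is 106 − 76 = 30.
Row 7: 13 + 30 + 24 + 5 + 11 + 0 + 26 = 109, so its missing entry is 106 − 109 = -3.

a = 10, m = 12, q = 11, p = 13, y = -3, x = 30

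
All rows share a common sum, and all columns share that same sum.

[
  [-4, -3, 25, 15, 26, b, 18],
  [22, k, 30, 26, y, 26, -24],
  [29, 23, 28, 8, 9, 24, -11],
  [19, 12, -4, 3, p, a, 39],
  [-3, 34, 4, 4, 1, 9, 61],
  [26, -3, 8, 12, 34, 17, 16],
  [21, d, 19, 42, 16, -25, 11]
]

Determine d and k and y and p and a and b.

d = 26, k = 21, y = 9, p = 15, a = 26, b = 33

Rows 3 and 5 both sum to 110, so that's the common total.
Row 7 has 21 + 19 + 42 + 16 − 25 + 11 = 84; the blank must be 110 − 84 = 26.
Column 2 has -3 + 23 + 12 + 34 − 3 + 26 = 89; the blank must be 110 − 89 = 21.
Row 2 has 22 + 21 + 30 + 26 + 26 − 24 = 101; the blank must be 110 − 101 = 9.
Column 5 has 26 + 9 + 9 + 1 + 34 + 16 = 95; the blank must be 110 − 95 = 15.
Row 1 has -4 − 3 + 25 + 15 + 26 + 18 = 77; the blank must be 110 − 77 = 33.
Row 4 has 19 + 12 − 4 + 3 + 15 + 39 = 84; the blank must be 110 − 84 = 26.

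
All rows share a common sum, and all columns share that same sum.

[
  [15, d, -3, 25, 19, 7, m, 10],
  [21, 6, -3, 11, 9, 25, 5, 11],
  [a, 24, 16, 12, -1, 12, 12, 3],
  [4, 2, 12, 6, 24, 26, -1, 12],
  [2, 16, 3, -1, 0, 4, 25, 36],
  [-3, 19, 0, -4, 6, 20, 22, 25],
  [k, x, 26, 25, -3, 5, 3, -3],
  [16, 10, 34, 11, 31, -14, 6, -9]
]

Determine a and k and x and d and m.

Rows 2 and 4 both sum to 85, so that's the common total.
Row 3 has 24 + 16 + 12 − 1 + 12 + 12 + 3 = 78; the blank must be 85 − 78 = 7.
Column 7 has 5 + 12 − 1 + 25 + 22 + 3 + 6 = 72; the blank must be 85 − 72 = 13.
Row 1 has 15 − 3 + 25 + 19 + 7 + 13 + 10 = 86; the blank must be 85 − 86 = -1.
Column 2 has -1 + 6 + 24 + 2 + 16 + 19 + 10 = 76; the blank must be 85 − 76 = 9.
Row 7 has 9 + 26 + 25 − 3 + 5 + 3 − 3 = 62; the blank must be 85 − 62 = 23.

a = 7, k = 23, x = 9, d = -1, m = 13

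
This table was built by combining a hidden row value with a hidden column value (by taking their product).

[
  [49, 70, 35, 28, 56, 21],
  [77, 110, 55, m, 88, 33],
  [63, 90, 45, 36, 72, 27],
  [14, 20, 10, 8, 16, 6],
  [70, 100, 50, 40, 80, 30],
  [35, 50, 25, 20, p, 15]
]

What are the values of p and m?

Each row is a constant multiple of every other row — this is a multiplication table with the headers hidden.
Row 6 is 15/21 = 5/7 times row 1, so its entry in column 5 is 56 × 5/7 = 40.
Row 2 is 33/21 = 11/7 times row 1, so its entry in column 4 is 28 × 11/7 = 44.

p = 40, m = 44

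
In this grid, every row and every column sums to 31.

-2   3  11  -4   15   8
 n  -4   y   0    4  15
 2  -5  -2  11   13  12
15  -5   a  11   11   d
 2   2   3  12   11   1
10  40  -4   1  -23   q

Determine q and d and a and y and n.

Row 6 has 10 + 40 − 4 + 1 − 23 = 24; the blank must be 31 − 24 = 7.
Column 1 has -2 + 2 + 15 + 2 + 10 = 27; the blank must be 31 − 27 = 4.
Row 2 has 4 − 4 + 0 + 4 + 15 = 19; the blank must be 31 − 19 = 12.
Column 3 has 11 + 12 − 2 + 3 − 4 = 20; the blank must be 31 − 20 = 11.
Row 4 has 15 − 5 + 11 + 11 + 11 = 43; the blank must be 31 − 43 = -12.

q = 7, d = -12, a = 11, y = 12, n = 4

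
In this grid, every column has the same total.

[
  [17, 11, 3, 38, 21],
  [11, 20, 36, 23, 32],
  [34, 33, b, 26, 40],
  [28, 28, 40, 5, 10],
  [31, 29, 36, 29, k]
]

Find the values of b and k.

Columns 2 and 4 both add up to 121, so every column sums to 121.
Column 3: 3 + 36 + 40 + 36 = 115, so the missing entry is 121 − 115 = 6.
Column 5: 21 + 32 + 40 + 10 = 103, so the missing entry is 121 − 103 = 18.

b = 6, k = 18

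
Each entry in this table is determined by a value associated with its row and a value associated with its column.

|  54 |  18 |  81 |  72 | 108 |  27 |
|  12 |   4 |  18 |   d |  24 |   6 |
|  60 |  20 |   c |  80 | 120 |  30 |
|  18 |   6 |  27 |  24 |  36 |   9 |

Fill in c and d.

c = 90, d = 16

Each row is a constant multiple of every other row — this is a multiplication table with the headers hidden.
Row 3 is 30/27 = 10/9 times row 1, so its entry in column 3 is 81 × 10/9 = 90.
Row 2 is 6/27 = 2/9 times row 1, so its entry in column 4 is 72 × 2/9 = 16.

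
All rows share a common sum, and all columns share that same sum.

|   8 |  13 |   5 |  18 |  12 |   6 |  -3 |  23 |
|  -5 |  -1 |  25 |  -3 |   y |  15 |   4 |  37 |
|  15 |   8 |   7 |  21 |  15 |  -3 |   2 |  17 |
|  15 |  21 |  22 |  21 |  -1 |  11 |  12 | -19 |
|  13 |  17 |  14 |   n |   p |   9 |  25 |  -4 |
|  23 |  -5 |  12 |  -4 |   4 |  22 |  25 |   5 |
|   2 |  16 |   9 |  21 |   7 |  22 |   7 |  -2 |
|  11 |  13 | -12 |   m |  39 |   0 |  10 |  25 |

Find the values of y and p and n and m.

Rows 1 and 3 both sum to 82, so that's the common total.
Row 8 has 11 + 13 − 12 + 39 + 0 + 10 + 25 = 86; the blank must be 82 − 86 = -4.
Row 2 has -5 − 1 + 25 − 3 + 15 + 4 + 37 = 72; the blank must be 82 − 72 = 10.
Column 5 has 12 + 10 + 15 − 1 + 4 + 7 + 39 = 86; the blank must be 82 − 86 = -4.
Row 5 has 13 + 17 + 14 − 4 + 9 + 25 − 4 = 70; the blank must be 82 − 70 = 12.

y = 10, p = -4, n = 12, m = -4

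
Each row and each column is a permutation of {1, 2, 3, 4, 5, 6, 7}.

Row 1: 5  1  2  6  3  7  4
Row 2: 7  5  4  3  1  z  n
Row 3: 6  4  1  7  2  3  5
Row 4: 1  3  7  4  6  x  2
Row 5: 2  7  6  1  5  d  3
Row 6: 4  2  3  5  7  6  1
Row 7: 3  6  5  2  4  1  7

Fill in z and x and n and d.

z = 2, x = 5, n = 6, d = 4

Cell (2,7): column 7 already has {1, 2, 3, 4, 5, 7} → 6.
For row 5, column 6: row 5 already has {1, 2, 3, 5, 6, 7}; that leaves 4.
Cell (4,6): row 4 already has {1, 2, 3, 4, 6, 7} → 5.
Cell (2,6): row 2 already has {1, 3, 4, 5, 6, 7} → 2.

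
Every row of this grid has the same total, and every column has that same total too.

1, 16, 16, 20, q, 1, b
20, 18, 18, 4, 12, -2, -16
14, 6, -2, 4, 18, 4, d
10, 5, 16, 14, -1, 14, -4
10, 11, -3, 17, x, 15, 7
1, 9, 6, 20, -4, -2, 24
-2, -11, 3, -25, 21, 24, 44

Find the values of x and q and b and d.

x = -3, q = 11, b = -11, d = 10

Rows 2 and 4 both sum to 54, so that's the common total.
Row 5: 10 + 11 − 3 + 17 + 15 + 7 = 57, so its missing entry is 54 − 57 = -3.
Column 5: 12 + 18 − 1 − 3 − 4 + 21 = 43, so its missing entry is 54 − 43 = 11.
Row 3: 14 + 6 − 2 + 4 + 18 + 4 = 44, so its missing entry is 54 − 44 = 10.
Row 1: 1 + 16 + 16 + 20 + 11 + 1 = 65, so its missing entry is 54 − 65 = -11.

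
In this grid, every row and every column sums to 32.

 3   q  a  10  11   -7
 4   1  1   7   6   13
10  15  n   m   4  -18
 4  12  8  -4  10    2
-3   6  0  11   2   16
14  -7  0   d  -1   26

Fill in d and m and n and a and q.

The known cells in column 2 total 27, leaving 32 − 27 = 5 for the blank.
The known cells in row 1 total 22, leaving 32 − 22 = 10 for the blank.
The known cells in column 3 total 19, leaving 32 − 19 = 13 for the blank.
The known cells in row 3 total 24, leaving 32 − 24 = 8 for the blank.
The known cells in row 6 total 32, leaving 32 − 32 = 0 for the blank.

d = 0, m = 8, n = 13, a = 10, q = 5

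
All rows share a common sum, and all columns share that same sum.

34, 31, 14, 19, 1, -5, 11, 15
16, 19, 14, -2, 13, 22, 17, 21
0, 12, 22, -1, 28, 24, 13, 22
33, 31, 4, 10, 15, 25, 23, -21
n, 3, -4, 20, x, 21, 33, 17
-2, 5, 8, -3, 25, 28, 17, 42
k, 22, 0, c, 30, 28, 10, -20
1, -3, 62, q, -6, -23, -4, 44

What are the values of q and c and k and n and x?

q = 49, c = 28, k = 22, n = 16, x = 14

Rows 1 and 2 both sum to 120, so that's the common total.
Column 5: 1 + 13 + 28 + 15 + 25 + 30 − 6 = 106, so its missing entry is 120 − 106 = 14.
Row 5: 3 − 4 + 20 + 14 + 21 + 33 + 17 = 104, so its missing entry is 120 − 104 = 16.
Row 8: 1 − 3 + 62 − 6 − 23 − 4 + 44 = 71, so its missing entry is 120 − 71 = 49.
Column 1: 34 + 16 + 0 + 33 + 16 − 2 + 1 = 98, so its missing entry is 120 − 98 = 22.
Row 7: 22 + 22 + 0 + 30 + 28 + 10 − 20 = 92, so its missing entry is 120 − 92 = 28.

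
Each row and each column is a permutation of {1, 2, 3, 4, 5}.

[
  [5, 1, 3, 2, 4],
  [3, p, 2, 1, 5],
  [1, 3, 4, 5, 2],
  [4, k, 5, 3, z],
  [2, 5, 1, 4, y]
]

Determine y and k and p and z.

y = 3, k = 2, p = 4, z = 1

Cell (5,5): row 5 already has {1, 2, 4, 5} → 3.
At (row 2, col 2): row 2 already has {1, 2, 3, 5}, so the value is 4.
For row 4, column 2: column 2 already has {1, 3, 4, 5}; that leaves 2.
Cell (4,5): row 4 already has {2, 3, 4, 5} → 1.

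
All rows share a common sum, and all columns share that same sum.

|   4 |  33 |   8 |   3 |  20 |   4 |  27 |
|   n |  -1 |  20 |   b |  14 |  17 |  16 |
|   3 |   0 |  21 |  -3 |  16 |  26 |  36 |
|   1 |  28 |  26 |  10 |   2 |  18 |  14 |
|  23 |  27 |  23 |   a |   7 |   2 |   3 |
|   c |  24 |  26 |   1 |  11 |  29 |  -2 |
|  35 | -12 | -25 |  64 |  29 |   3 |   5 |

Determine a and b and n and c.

a = 14, b = 10, n = 23, c = 10

Rows 1 and 3 both sum to 99, so that's the common total.
The known cells in row 6 total 89, leaving 99 − 89 = 10 for the blank.
The known cells in column 1 total 76, leaving 99 − 76 = 23 for the blank.
The known cells in row 2 total 89, leaving 99 − 89 = 10 for the blank.
The known cells in row 5 total 85, leaving 99 − 85 = 14 for the blank.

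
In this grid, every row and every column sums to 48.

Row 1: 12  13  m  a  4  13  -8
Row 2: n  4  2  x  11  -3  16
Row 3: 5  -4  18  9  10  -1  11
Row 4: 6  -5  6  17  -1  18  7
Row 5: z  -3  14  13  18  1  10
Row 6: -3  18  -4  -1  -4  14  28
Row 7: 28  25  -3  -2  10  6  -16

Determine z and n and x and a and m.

z = -5, n = 5, x = 13, a = -1, m = 15

The known cells in row 5 total 53, leaving 48 − 53 = -5 for the blank.
The known cells in column 3 total 33, leaving 48 − 33 = 15 for the blank.
The known cells in row 1 total 49, leaving 48 − 49 = -1 for the blank.
The known cells in column 1 total 43, leaving 48 − 43 = 5 for the blank.
The known cells in row 2 total 35, leaving 48 − 35 = 13 for the blank.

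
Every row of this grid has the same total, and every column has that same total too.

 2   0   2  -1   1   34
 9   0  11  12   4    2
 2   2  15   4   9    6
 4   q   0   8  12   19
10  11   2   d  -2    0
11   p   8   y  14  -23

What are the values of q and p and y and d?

q = -5, p = 30, y = -2, d = 17

Rows 1 and 2 both sum to 38, so that's the common total.
The known cells in row 4 total 43, leaving 38 − 43 = -5 for the blank.
The known cells in column 2 total 8, leaving 38 − 8 = 30 for the blank.
The known cells in row 6 total 40, leaving 38 − 40 = -2 for the blank.
The known cells in row 5 total 21, leaving 38 − 21 = 17 for the blank.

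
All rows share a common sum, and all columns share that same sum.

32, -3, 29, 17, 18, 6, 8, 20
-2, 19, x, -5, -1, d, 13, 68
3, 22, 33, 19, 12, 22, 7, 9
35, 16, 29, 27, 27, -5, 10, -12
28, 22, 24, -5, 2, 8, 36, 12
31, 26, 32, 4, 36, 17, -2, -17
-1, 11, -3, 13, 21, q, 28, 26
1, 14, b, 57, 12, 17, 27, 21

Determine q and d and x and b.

Rows 1 and 3 both sum to 127, so that's the common total.
Row 8 has 1 + 14 + 57 + 12 + 17 + 27 + 21 = 149; the blank must be 127 − 149 = -22.
Column 3 has 29 + 33 + 29 + 24 + 32 − 3 − 22 = 122; the blank must be 127 − 122 = 5.
Row 7 has -1 + 11 − 3 + 13 + 21 + 28 + 26 = 95; the blank must be 127 − 95 = 32.
Row 2 has -2 + 19 + 5 − 5 − 1 + 13 + 68 = 97; the blank must be 127 − 97 = 30.

q = 32, d = 30, x = 5, b = -22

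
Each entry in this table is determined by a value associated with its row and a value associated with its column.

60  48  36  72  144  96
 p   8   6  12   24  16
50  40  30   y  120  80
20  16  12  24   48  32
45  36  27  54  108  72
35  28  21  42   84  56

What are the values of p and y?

p = 10, y = 60

Each row is a constant multiple of every other row — this is a multiplication table with the headers hidden.
Row 2 is 8/48 = 1/6 times row 1, so its entry in column 1 is 60 × 1/6 = 10.
Row 3 is 40/48 = 5/6 times row 1, so its entry in column 4 is 72 × 5/6 = 60.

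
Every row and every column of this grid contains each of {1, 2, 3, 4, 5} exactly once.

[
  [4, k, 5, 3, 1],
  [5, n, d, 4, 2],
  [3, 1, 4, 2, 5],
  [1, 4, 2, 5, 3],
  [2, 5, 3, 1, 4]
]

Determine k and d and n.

k = 2, d = 1, n = 3

Cell (1,2): row 1 already has {1, 3, 4, 5} → 2.
At (row 2, col 2): column 2 already has {1, 2, 4, 5}, so the value is 3.
Cell (2,3): row 2 already has {2, 3, 4, 5} → 1.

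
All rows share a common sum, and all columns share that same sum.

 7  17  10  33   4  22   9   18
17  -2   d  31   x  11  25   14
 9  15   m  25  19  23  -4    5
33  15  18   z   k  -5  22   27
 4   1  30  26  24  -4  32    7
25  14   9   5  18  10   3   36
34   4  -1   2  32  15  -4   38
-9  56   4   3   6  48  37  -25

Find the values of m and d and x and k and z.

Rows 1 and 5 both sum to 120, so that's the common total.
Column 4 has 33 + 31 + 25 + 26 + 5 + 2 + 3 = 125; the blank must be 120 − 125 = -5.
Row 4 has 33 + 15 + 18 − 5 − 5 + 22 + 27 = 105; the blank must be 120 − 105 = 15.
Column 5 has 4 + 19 + 15 + 24 + 18 + 32 + 6 = 118; the blank must be 120 − 118 = 2.
Row 2 has 17 − 2 + 31 + 2 + 11 + 25 + 14 = 98; the blank must be 120 − 98 = 22.
Row 3 has 9 + 15 + 25 + 19 + 23 − 4 + 5 = 92; the blank must be 120 − 92 = 28.

m = 28, d = 22, x = 2, k = 15, z = -5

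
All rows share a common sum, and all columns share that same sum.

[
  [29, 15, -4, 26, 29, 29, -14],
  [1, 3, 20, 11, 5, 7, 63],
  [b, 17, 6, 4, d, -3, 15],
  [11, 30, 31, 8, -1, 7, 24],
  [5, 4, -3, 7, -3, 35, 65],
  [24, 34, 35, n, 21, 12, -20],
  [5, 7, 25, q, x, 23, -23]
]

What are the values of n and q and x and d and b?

Rows 1 and 2 both sum to 110, so that's the common total.
Column 1 has 29 + 1 + 11 + 5 + 24 + 5 = 75; the blank must be 110 − 75 = 35.
Row 3 has 35 + 17 + 6 + 4 − 3 + 15 = 74; the blank must be 110 − 74 = 36.
Column 5 has 29 + 5 + 36 − 1 − 3 + 21 = 87; the blank must be 110 − 87 = 23.
Row 6 has 24 + 34 + 35 + 21 + 12 − 20 = 106; the blank must be 110 − 106 = 4.
Row 7 has 5 + 7 + 25 + 23 + 23 − 23 = 60; the blank must be 110 − 60 = 50.

n = 4, q = 50, x = 23, d = 36, b = 35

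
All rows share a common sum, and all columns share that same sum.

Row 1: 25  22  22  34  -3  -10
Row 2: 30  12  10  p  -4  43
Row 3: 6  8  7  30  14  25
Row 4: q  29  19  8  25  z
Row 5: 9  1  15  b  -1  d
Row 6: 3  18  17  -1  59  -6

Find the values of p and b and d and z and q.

Rows 1 and 3 both sum to 90, so that's the common total.
The known cells in column 1 total 73, leaving 90 − 73 = 17 for the blank.
The known cells in row 2 total 91, leaving 90 − 91 = -1 for the blank.
The known cells in column 4 total 70, leaving 90 − 70 = 20 for the blank.
The known cells in row 5 total 44, leaving 90 − 44 = 46 for the blank.
The known cells in row 4 total 98, leaving 90 − 98 = -8 for the blank.

p = -1, b = 20, d = 46, z = -8, q = 17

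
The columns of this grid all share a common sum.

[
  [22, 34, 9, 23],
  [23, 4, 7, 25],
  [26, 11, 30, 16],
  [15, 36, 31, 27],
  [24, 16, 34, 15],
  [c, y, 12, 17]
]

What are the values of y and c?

y = 22, c = 13

Columns 3 and 4 both add up to 123, so every column sums to 123.
Column 2: 34 + 4 + 11 + 36 + 16 = 101, so the missing entry is 123 − 101 = 22.
Column 1: 22 + 23 + 26 + 15 + 24 = 110, so the missing entry is 123 − 110 = 13.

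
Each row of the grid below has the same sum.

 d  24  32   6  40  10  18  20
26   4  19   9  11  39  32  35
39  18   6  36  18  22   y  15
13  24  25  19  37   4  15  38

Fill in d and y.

Row 2 sums to 175 and so does row 4; that's the common total.
In row 1 the known cells total 150, leaving 175 − 150 = 25.
In row 3 the known cells total 154, leaving 175 − 154 = 21.

d = 25, y = 21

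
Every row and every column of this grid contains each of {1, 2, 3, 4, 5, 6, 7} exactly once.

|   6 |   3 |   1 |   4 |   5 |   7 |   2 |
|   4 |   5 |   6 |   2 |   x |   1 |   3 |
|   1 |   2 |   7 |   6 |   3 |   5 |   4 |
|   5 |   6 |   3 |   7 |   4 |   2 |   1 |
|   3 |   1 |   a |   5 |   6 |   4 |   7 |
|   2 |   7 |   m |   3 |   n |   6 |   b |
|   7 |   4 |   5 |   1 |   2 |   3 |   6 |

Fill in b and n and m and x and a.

For row 2, column 5: row 2 already has {1, 2, 3, 4, 5, 6}; that leaves 7.
For row 6, column 5: column 5 already has {2, 3, 4, 5, 6, 7}; that leaves 1.
For row 5, column 3: row 5 already has {1, 3, 4, 5, 6, 7}; that leaves 2.
Cell (6,7): column 7 already has {1, 2, 3, 4, 6, 7} → 5.
For row 6, column 3: row 6 already has {1, 2, 3, 5, 6, 7}; that leaves 4.

b = 5, n = 1, m = 4, x = 7, a = 2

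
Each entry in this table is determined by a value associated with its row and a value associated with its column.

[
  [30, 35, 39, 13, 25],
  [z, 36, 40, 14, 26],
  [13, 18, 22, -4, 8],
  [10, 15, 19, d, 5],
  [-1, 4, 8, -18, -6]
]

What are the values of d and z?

d = -7, z = 31

The difference between any two rows is the same in every column — this is an addition table with the headers hidden.
Row 4 minus row 1 is 15 − 35 = -20, so its entry in column 4 is 13 + (-20) = -7.
Row 2 minus row 1 is 36 − 35 = 1, so its entry in column 1 is 30 + 1 = 31.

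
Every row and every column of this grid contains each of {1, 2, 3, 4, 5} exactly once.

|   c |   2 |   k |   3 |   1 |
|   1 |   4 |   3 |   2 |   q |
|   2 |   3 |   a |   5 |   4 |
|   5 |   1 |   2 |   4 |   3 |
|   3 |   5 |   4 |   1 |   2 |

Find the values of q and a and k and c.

q = 5, a = 1, k = 5, c = 4

For row 1, column 1: column 1 already has {1, 2, 3, 5}; that leaves 4.
Cell (1,3): row 1 already has {1, 2, 3, 4} → 5.
For row 2, column 5: row 2 already has {1, 2, 3, 4}; that leaves 5.
For row 3, column 3: row 3 already has {2, 3, 4, 5}; that leaves 1.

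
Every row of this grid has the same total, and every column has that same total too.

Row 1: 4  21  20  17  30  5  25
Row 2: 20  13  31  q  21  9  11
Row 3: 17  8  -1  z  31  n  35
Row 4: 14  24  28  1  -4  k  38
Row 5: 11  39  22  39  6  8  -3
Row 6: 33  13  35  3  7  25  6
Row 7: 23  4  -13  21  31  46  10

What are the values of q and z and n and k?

Rows 1 and 5 both sum to 122, so that's the common total.
Row 2 has 20 + 13 + 31 + 21 + 9 + 11 = 105; the blank must be 122 − 105 = 17.
Column 4 has 17 + 17 + 1 + 39 + 3 + 21 = 98; the blank must be 122 − 98 = 24.
Row 3 has 17 + 8 − 1 + 24 + 31 + 35 = 114; the blank must be 122 − 114 = 8.
Row 4 has 14 + 24 + 28 + 1 − 4 + 38 = 101; the blank must be 122 − 101 = 21.

q = 17, z = 24, n = 8, k = 21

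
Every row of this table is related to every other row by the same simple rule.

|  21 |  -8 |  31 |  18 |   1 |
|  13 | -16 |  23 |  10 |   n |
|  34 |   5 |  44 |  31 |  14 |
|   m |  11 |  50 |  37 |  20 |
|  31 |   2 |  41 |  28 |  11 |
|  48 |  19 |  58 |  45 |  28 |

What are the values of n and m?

n = -7, m = 40

The difference between any two rows is the same in every column — this is an addition table with the headers hidden.
Row 2 minus row 1 is 10 − 18 = -8, so its entry in column 5 is 1 + (-8) = -7.
Row 4 minus row 1 is 37 − 18 = 19, so its entry in column 1 is 21 + 19 = 40.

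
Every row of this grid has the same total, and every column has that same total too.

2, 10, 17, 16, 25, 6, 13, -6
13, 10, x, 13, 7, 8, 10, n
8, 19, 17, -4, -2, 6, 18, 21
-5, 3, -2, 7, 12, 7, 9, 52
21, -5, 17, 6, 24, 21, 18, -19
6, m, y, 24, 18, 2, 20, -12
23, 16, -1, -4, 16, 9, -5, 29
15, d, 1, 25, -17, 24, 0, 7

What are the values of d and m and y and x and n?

Rows 1 and 3 both sum to 83, so that's the common total.
Row 8: 15 + 1 + 25 − 17 + 24 + 0 + 7 = 55, so its missing entry is 83 − 55 = 28.
Column 2: 10 + 10 + 19 + 3 − 5 + 16 + 28 = 81, so its missing entry is 83 − 81 = 2.
Column 8: -6 + 21 + 52 − 19 − 12 + 29 + 7 = 72, so its missing entry is 83 − 72 = 11.
Row 2: 13 + 10 + 13 + 7 + 8 + 10 + 11 = 72, so its missing entry is 83 − 72 = 11.
Row 6: 6 + 2 + 24 + 18 + 2 + 20 − 12 = 60, so its missing entry is 83 − 60 = 23.

d = 28, m = 2, y = 23, x = 11, n = 11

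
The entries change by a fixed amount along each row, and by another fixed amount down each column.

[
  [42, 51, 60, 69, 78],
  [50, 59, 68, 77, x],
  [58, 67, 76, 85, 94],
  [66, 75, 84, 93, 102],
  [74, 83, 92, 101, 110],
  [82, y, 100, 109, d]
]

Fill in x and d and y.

Along each row the entries change by 9 per step; down each column they change by 8.
Row 2: from 50 at column 1, stepping by 9 to column 5 gives 86.
Row 6: from 82 at column 1, stepping by 9 to column 5 gives 118.
Row 6: from 82 at column 1, stepping by 9 to column 2 gives 91.

x = 86, d = 118, y = 91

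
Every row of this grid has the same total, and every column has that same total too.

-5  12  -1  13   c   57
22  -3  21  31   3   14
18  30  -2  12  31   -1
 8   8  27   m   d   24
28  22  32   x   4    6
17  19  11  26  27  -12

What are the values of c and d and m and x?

c = 12, d = 11, m = 10, x = -4

Rows 2 and 3 both sum to 88, so that's the common total.
Row 1: -5 + 12 − 1 + 13 + 57 = 76, so its missing entry is 88 − 76 = 12.
Column 5: 12 + 3 + 31 + 4 + 27 = 77, so its missing entry is 88 − 77 = 11.
Row 4: 8 + 8 + 27 + 11 + 24 = 78, so its missing entry is 88 − 78 = 10.
Row 5: 28 + 22 + 32 + 4 + 6 = 92, so its missing entry is 88 − 92 = -4.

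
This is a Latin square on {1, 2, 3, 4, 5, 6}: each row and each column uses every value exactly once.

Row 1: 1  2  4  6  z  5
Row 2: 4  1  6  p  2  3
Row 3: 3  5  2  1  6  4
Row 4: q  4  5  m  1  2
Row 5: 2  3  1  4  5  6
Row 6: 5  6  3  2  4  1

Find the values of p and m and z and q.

Cell (2,4): row 2 already has {1, 2, 3, 4, 6} → 5.
For row 4, column 4: column 4 already has {1, 2, 4, 5, 6}; that leaves 3.
Cell (4,1): row 4 already has {1, 2, 3, 4, 5} → 6.
At (row 1, col 5): row 1 already has {1, 2, 4, 5, 6}, so the value is 3.

p = 5, m = 3, z = 3, q = 6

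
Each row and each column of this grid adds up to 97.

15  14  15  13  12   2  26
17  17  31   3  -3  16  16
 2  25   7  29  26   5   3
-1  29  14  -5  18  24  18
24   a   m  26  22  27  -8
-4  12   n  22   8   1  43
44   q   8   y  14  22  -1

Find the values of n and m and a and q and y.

n = 15, m = 7, a = -1, q = 1, y = 9

Column 4: 13 + 3 + 29 − 5 + 26 + 22 = 88, so its missing entry is 97 − 88 = 9.
Row 7: 44 + 8 + 9 + 14 + 22 − 1 = 96, so its missing entry is 97 − 96 = 1.
Column 2: 14 + 17 + 25 + 29 + 12 + 1 = 98, so its missing entry is 97 − 98 = -1.
Row 5: 24 − 1 + 26 + 22 + 27 − 8 = 90, so its missing entry is 97 − 90 = 7.
Row 6: -4 + 12 + 22 + 8 + 1 + 43 = 82, so its missing entry is 97 − 82 = 15.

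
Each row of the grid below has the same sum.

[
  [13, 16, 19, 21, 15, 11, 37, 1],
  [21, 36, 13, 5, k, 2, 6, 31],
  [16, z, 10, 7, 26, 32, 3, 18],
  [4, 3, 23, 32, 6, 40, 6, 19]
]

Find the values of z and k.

Row 1 sums to 133 and so does row 4; that's the common total.
In row 3 the known cells total 112, leaving 133 − 112 = 21.
In row 2 the known cells total 114, leaving 133 − 114 = 19.

z = 21, k = 19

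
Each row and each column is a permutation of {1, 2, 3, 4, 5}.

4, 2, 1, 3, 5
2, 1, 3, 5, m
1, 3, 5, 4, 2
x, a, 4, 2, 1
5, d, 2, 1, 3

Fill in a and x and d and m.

a = 5, x = 3, d = 4, m = 4

At (row 5, col 2): row 5 already has {1, 2, 3, 5}, so the value is 4.
At (row 4, col 2): column 2 already has {1, 2, 3, 4}, so the value is 5.
At (row 2, col 5): row 2 already has {1, 2, 3, 5}, so the value is 4.
Cell (4,1): row 4 already has {1, 2, 4, 5} → 3.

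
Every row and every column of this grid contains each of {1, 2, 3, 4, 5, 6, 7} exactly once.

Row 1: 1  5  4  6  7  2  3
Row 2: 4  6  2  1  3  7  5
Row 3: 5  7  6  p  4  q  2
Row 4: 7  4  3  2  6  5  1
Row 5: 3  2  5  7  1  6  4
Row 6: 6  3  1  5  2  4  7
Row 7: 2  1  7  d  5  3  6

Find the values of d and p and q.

d = 4, p = 3, q = 1

Cell (7,4): row 7 already has {1, 2, 3, 5, 6, 7} → 4.
At (row 3, col 4): column 4 already has {1, 2, 4, 5, 6, 7}, so the value is 3.
At (row 3, col 6): row 3 already has {2, 3, 4, 5, 6, 7}, so the value is 1.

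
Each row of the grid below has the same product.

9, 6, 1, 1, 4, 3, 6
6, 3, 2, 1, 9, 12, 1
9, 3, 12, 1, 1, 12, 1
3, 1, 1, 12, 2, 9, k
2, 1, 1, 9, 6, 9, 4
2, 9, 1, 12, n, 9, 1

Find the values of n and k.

n = 2, k = 6

Rows 1 and 3 each multiply to 3888, so every row has product 3888.
Row 6: 2×9×1×12×9×1 = 1944, so the missing entry is 3888 ÷ 1944 = 2.
Row 4: 3×1×1×12×2×9 = 648, so the missing entry is 3888 ÷ 648 = 6.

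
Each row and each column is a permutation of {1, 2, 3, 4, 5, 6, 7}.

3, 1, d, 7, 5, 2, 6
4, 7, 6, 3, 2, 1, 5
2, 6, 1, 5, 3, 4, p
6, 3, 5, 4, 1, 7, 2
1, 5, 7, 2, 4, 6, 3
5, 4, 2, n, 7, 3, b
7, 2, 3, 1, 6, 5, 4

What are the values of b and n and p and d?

b = 1, n = 6, p = 7, d = 4

At (row 6, col 4): column 4 already has {1, 2, 3, 4, 5, 7}, so the value is 6.
Cell (1,3): row 1 already has {1, 2, 3, 5, 6, 7} → 4.
Cell (3,7): row 3 already has {1, 2, 3, 4, 5, 6} → 7.
Cell (6,7): row 6 already has {2, 3, 4, 5, 6, 7} → 1.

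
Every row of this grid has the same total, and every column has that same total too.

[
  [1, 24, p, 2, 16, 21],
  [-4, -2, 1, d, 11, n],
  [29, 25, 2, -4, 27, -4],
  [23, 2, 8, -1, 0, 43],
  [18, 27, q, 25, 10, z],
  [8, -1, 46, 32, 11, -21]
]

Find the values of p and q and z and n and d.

Rows 3 and 4 both sum to 75, so that's the common total.
The known cells in row 1 total 64, leaving 75 − 64 = 11 for the blank.
The known cells in column 3 total 68, leaving 75 − 68 = 7 for the blank.
The known cells in row 5 total 87, leaving 75 − 87 = -12 for the blank.
The known cells in column 6 total 27, leaving 75 − 27 = 48 for the blank.
The known cells in row 2 total 54, leaving 75 − 54 = 21 for the blank.

p = 11, q = 7, z = -12, n = 48, d = 21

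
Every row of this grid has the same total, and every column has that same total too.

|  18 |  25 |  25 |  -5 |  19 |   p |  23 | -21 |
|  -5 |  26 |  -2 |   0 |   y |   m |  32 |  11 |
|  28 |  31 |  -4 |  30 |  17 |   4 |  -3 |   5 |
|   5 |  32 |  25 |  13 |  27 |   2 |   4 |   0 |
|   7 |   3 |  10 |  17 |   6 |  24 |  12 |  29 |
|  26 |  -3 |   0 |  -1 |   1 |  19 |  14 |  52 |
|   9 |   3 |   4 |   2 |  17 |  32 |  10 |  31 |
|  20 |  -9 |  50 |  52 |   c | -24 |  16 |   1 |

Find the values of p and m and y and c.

p = 24, m = 27, y = 19, c = 2

Rows 3 and 4 both sum to 108, so that's the common total.
Row 8: 20 − 9 + 50 + 52 − 24 + 16 + 1 = 106, so its missing entry is 108 − 106 = 2.
Column 5: 19 + 17 + 27 + 6 + 1 + 17 + 2 = 89, so its missing entry is 108 − 89 = 19.
Row 1: 18 + 25 + 25 − 5 + 19 + 23 − 21 = 84, so its missing entry is 108 − 84 = 24.
Row 2: -5 + 26 − 2 + 0 + 19 + 32 + 11 = 81, so its missing entry is 108 − 81 = 27.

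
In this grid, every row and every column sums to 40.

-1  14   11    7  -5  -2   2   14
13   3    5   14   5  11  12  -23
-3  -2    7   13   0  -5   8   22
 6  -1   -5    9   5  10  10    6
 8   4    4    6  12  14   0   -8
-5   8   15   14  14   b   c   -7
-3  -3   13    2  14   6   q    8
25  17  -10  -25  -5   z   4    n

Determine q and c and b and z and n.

q = 3, c = 1, b = 0, z = 6, n = 28

Column 8: 14 − 23 + 22 + 6 − 8 − 7 + 8 = 12, so its missing entry is 40 − 12 = 28.
Row 7: -3 − 3 + 13 + 2 + 14 + 6 + 8 = 37, so its missing entry is 40 − 37 = 3.
Column 7: 2 + 12 + 8 + 10 + 0 + 3 + 4 = 39, so its missing entry is 40 − 39 = 1.
Row 6: -5 + 8 + 15 + 14 + 14 + 1 − 7 = 40, so its missing entry is 40 − 40 = 0.
Row 8: 25 + 17 − 10 − 25 − 5 + 4 + 28 = 34, so its missing entry is 40 − 34 = 6.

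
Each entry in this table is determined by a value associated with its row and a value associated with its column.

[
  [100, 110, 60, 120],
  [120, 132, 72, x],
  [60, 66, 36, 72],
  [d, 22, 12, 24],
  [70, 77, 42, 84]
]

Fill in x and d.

Each row is a constant multiple of every other row — this is a multiplication table with the headers hidden.
Row 2 is 132/110 = 6/5 times row 1, so its entry in column 4 is 120 × 6/5 = 144.
Row 4 is 22/110 = 1/5 times row 1, so its entry in column 1 is 100 × 1/5 = 20.

x = 144, d = 20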